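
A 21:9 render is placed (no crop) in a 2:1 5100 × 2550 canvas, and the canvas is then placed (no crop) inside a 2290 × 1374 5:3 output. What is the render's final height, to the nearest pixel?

Inside the 5100×2550 canvas the render is width-limited at 5100.00 × 2185.71.
2:1 in 2290×1374: fills the width, so the intermediate becomes 2290.00 × 1145.00 — a scale of ×0.4490.
The render scales with it: height 2185.71 × 0.4490 ≈ 981.43.

981 px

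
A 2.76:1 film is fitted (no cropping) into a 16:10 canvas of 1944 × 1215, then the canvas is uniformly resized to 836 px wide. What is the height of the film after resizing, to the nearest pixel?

Fitted into 1944×1215, the film spans the width; its height is 1944 / 2.760 ≈ 704.35 px.
The frame scales by 836/1944 = 0.4300; 704.35 × 0.4300 ≈ 302.90 px.

303 px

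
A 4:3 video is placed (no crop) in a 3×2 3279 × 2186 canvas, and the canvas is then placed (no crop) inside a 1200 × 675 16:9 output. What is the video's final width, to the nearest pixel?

900 px

First fit — 4:3 into 3279×2186 spans the height: 2914.67 × 2186.00.
Second fit — the 3×2 canvas into 1200×675 spans the height: 1012.50 × 675.00 (×0.3088 from 3279×2186).
So the video's width is 2914.67 × 0.3088 ≈ 900.00.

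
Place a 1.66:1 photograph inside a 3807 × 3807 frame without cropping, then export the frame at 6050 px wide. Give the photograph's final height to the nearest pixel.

In the 3807×3807 frame the photograph fills the width: height = 3807 / 1.660 ≈ 2293.37 px.
Resizing to 6050 px wide multiplies everything by 1.5892: 2293.37 → 3644.58 px.

3645 px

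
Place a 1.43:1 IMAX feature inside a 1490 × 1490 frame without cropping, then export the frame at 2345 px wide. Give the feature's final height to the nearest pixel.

1640 px

In the 1490×1490 frame the feature fills the width: height = 1490 / 1.430 ≈ 1041.96 px.
Scaling 1490 → 2345 is ×1.5738, so the height becomes 1041.96 × 1.5738 ≈ 1639.86 px.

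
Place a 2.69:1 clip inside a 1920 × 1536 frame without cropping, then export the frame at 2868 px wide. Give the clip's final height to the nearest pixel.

1066 px

Fitted into 1920×1536, the clip spans the width; its height is 1920 / 2.690 ≈ 713.75 px.
Resizing to 2868 px wide multiplies everything by 1.4937: 713.75 → 1066.17 px.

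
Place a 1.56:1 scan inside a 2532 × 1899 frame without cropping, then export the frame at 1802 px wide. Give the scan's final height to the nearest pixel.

1155 px

At 2532×1899 the scan is width-limited, so height = 2532 / 1.560 ≈ 1623.08 px.
Scaling 2532 → 1802 is ×0.7117, so the height becomes 1623.08 × 0.7117 ≈ 1155.13 px.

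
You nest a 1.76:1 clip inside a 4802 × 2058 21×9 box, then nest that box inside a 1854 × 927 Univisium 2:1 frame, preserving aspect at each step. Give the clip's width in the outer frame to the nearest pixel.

1398 px

First fit — 1.76:1 into 4802×2058 spans the height: 3622.08 × 2058.00.
Second fit — the 21×9 canvas into 1854×927 spans the width: 1854.00 × 794.57 (×0.3861 from 4802×2058).
The clip scales with it: width 3622.08 × 0.3861 ≈ 1398.45.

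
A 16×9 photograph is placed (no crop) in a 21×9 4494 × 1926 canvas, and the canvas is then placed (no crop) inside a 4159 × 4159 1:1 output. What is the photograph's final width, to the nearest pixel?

First fit — 16×9 into 4494×1926 spans the height: 3424.00 × 1926.00.
21×9 in 4159×4159: fills the width, so the intermediate becomes 4159.00 × 1782.43 — a scale of ×0.9255.
So the photograph's width is 3424.00 × 0.9255 ≈ 3168.76.

3169 px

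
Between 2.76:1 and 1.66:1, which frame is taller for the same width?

2.76 and 1.66; 2.76 > 1.66. The smaller width-to-height ratio is the taller frame.

1.66:1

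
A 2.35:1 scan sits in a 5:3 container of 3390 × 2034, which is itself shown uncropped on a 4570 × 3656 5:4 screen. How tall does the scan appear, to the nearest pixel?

1945 px

Inside the 3390×2034 canvas the scan is width-limited at 3390.00 × 1442.55.
5:3 in 4570×3656: fills the width, so the intermediate becomes 4570.00 × 2742.00 — a scale of ×1.3481.
So the scan's height is 1442.55 × 1.3481 ≈ 1944.68.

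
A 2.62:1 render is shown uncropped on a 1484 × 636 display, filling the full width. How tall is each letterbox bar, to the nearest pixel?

35 px

Content height = 1484 / 2.620 ≈ 566.41 px.
Black = 636 − 566.41 = 69.59 px, or 34.79 per bar.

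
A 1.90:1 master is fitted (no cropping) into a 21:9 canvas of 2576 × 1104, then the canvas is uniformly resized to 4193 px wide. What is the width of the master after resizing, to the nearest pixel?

3414 px

In the 2576×1104 frame the master fills the height: width = 1104 × 1.900 ≈ 2097.60 px.
Scaling 2576 → 4193 is ×1.6277, so the width becomes 2097.60 × 1.6277 ≈ 3414.30 px.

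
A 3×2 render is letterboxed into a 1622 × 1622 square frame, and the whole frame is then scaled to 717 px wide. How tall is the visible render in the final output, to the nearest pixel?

478 px

In the 1622×1622 frame the render fills the width: height = 1622 × 2/3 ≈ 1081.33 px.
Scaling 1622 → 717 is ×0.4420, so the height becomes 1081.33 × 0.4420 ≈ 478.00 px.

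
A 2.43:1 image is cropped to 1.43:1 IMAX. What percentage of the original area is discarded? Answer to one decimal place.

41.2%

The height stays; only width is cut (since 1.43:1 IMAX is narrower than 2.43:1).
Area ratio = (1.430)/(2.430) = 58.85%; the remaining 41.15% is cropped out.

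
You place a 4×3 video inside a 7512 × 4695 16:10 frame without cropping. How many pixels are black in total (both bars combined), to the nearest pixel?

4×3 (1.333) < 16:10 (1.600), so the video fills the height.
That makes the image 6260.0000 px wide (4695 × 4/3).
Black = 7512 − 6260.0000 = 1252.0000 px.
Bar area = 1252.0000 × 4695 ≈ 5878140 px.

5878140 pixels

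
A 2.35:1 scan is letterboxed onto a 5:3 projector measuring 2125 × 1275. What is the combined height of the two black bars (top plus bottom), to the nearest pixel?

2.35:1 is wider than 5:3, so it spans the full width.
That makes the image 904.26 px tall (2125 / 2.350).
1275 − 904.26 = 370.74 px of bars.

371 px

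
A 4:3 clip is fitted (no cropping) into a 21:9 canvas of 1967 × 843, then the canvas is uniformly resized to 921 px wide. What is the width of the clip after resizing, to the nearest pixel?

526 px

In the 1967×843 frame the clip fills the height: width = 843 × 4/3 ≈ 1124.00 px.
Resizing to 921 px wide multiplies everything by 0.4682: 1124.00 → 526.29 px.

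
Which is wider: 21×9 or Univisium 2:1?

21×9

21×9 = 2.333 and Univisium 2:1 = 2; 2.333 > 2.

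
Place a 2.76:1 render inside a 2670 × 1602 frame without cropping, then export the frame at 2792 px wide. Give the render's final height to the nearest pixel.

1012 px

At 2670×1602 the render is width-limited, so height = 2670 / 2.760 ≈ 967.39 px.
The frame scales by 2792/2670 = 1.0457; 967.39 × 1.0457 ≈ 1011.59 px.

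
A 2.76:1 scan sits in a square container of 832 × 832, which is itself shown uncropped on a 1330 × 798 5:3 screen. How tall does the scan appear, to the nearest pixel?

289 px

First fit — 2.76:1 into 832×832 spans the width: 832.00 × 301.45.
Second fit — the square canvas into 1330×798 spans the height: 798.00 × 798.00 (×0.9591 from 832×832).
So the scan's height is 301.45 × 0.9591 ≈ 289.13.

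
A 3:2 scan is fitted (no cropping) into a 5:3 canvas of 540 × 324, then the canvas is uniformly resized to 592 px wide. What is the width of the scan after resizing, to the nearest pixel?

533 px

In the 540×324 frame the scan fills the height: width = 324 × 3/2 ≈ 486.00 px.
The frame scales by 592/540 = 1.0963; 486.00 × 1.0963 ≈ 532.80 px.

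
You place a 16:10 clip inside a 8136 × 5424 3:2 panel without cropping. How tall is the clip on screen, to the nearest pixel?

5085 px

Since 1.600 > 1.500, the clip is width-limited.
The clip is 8136 × 10/16 ≈ 5085.00 px tall.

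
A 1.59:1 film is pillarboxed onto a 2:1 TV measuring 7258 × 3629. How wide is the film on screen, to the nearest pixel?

Since 1.590 < 2.000, the film is height-limited.
That makes the image 5770.11 px wide (3629 × 1.590).

5770 px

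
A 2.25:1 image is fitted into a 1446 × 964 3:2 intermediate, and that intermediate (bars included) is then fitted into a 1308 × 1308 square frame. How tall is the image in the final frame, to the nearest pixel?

581 px

2.25:1 in 1446×964: fills the width, so the image is 1446.00 × 642.67.
The 3:2 canvas is width-limited in 1308×1308, giving 1308.00 × 872.00; scale factor 0.9046.
The image scales with it: height 642.67 × 0.9046 ≈ 581.33.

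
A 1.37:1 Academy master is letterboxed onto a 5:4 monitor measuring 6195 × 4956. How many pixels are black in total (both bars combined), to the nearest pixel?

2689263 pixels

Since 1.370 > 1.250, the master is width-limited.
That makes the image 4521.8978 px tall (6195 / 1.370).
Black = 4956 − 4521.8978 = 434.1022 px.
That's 434.1022 × 6195 ≈ 2689263 black pixels.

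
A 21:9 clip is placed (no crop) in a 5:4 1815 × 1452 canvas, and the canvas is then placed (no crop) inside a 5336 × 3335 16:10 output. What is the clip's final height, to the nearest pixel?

1787 px

Inside the 1815×1452 canvas the clip is width-limited at 1815.00 × 777.86.
The 5:4 canvas is height-limited in 5336×3335, giving 4168.75 × 3335.00; scale factor 2.2968.
The clip scales with it: height 777.86 × 2.2968 ≈ 1786.61.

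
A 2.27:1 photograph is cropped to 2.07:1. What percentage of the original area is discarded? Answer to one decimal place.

The height stays; only width is cut (since 2.07:1 is narrower than 2.27:1).
Fraction kept = (2.070)/(2.270) ≈ 91.19%, so 8.81% is lost.

8.8%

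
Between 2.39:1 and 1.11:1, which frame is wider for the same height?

2.39:1

2.39 and 1.11; 2.39 > 1.11.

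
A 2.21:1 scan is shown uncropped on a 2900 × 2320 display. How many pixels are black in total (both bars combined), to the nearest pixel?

2.21:1 (2.210) > 5:4 (1.250), so the scan fills the width.
The scan is 2900 / 2.210 ≈ 1312.2172 px tall.
Black = 2320 − 1312.2172 = 1007.7828 px.
Across the 2900-px span: 1007.7828 × 2900 ≈ 2922570 px.

2922570 pixels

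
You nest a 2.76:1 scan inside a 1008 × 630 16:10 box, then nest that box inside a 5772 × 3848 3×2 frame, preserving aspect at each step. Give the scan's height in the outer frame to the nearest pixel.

2091 px

2.76:1 in 1008×630: fills the width, so the scan is 1008.00 × 365.22.
The 16:10 canvas is width-limited in 5772×3848, giving 5772.00 × 3607.50; scale factor 5.7262.
Applying the same ×5.7262: 365.22 → 2091.30.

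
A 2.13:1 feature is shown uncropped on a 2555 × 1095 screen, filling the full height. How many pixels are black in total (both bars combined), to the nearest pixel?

243802 pixels

The feature is 1095 × 2.130 ≈ 2332.3500 px wide.
2555 − 2332.3500 = 222.6500 px of bars.
That's 222.6500 × 1095 ≈ 243802 black pixels.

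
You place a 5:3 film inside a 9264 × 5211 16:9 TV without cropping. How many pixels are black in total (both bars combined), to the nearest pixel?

3017169 pixels

5:3 is narrower than 16:9, so it spans the full height.
The film is 5211 × 5/3 ≈ 8685.0000 px wide.
Leftover width: 9264 − 8685.0000 = 579.0000 px.
That's 579.0000 × 5211 ≈ 3017169 black pixels.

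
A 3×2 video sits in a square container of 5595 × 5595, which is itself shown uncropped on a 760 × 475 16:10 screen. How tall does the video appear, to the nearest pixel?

317 px

Inside the 5595×5595 canvas the video is width-limited at 5595.00 × 3730.00.
The square canvas is height-limited in 760×475, giving 475.00 × 475.00; scale factor 0.0849.
The video scales with it: height 3730.00 × 0.0849 ≈ 316.67.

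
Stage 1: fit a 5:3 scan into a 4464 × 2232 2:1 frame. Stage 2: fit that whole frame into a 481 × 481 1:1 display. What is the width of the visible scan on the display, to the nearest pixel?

Inside the 4464×2232 canvas the scan is height-limited at 3720.00 × 2232.00.
Second fit — the 2:1 canvas into 481×481 spans the width: 481.00 × 240.50 (×0.1078 from 4464×2232).
The scan scales with it: width 3720.00 × 0.1078 ≈ 400.83.

401 px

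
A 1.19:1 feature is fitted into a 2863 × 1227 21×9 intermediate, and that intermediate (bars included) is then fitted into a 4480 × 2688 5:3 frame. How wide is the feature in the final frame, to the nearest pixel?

2285 px

1.19:1 in 2863×1227: fills the height, so the feature is 1460.13 × 1227.00.
The 21×9 canvas is width-limited in 4480×2688, giving 4480.00 × 1920.00; scale factor 1.5648.
So the feature's width is 1460.13 × 1.5648 ≈ 2284.80.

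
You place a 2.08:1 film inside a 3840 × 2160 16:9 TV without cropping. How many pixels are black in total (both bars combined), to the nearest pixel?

1205169 pixels

Since 2.080 > 1.778, the film is width-limited.
That makes the image 1846.1538 px tall (3840 / 2.080).
Leftover height: 2160 − 1846.1538 = 313.8462 px.
Bar area = 313.8462 × 3840 ≈ 1205169 px.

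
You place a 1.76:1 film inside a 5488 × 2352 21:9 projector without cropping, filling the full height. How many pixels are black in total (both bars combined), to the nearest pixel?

3171625 pixels

Content width = 2352 × 1.760 ≈ 4139.5200 px.
5488 − 4139.5200 = 1348.4800 px of bars.
Bar area = 1348.4800 × 2352 ≈ 3171625 px.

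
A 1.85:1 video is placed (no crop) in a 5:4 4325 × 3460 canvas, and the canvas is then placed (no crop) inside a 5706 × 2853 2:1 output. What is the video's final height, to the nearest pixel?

First fit — 1.85:1 into 4325×3460 spans the width: 4325.00 × 2337.84.
5:4 in 5706×2853: fills the height, so the intermediate becomes 3566.25 × 2853.00 — a scale of ×0.8246.
So the video's height is 2337.84 × 0.8246 ≈ 1927.70.

1928 px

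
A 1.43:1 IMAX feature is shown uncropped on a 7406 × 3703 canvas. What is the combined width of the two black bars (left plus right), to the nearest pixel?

2111 px

Since 1.430 < 2.000, the feature is height-limited.
The feature is 3703 × 1.430 ≈ 5295.29 px wide.
7406 − 5295.29 = 2110.71 px of bars.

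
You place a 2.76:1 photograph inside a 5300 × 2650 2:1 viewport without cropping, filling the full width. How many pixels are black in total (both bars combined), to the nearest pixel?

Content height = 5300 / 2.760 ≈ 1920.2899 px.
2650 − 1920.2899 = 729.7101 px of bars.
Bar area = 729.7101 × 5300 ≈ 3867464 px.

3867464 pixels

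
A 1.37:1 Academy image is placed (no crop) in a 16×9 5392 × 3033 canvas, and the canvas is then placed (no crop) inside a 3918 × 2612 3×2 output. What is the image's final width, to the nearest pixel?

3019 px

First fit — 1.37:1 Academy into 5392×3033 spans the height: 4155.21 × 3033.00.
Second fit — the 16×9 canvas into 3918×2612 spans the width: 3918.00 × 2203.88 (×0.7266 from 5392×3033).
Applying the same ×0.7266: 4155.21 → 3019.31.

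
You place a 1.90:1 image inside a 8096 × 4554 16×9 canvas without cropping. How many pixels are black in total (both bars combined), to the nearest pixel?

2371702 pixels

Since 1.900 > 1.778, the image is width-limited.
The image is 8096 / 1.900 ≈ 4261.0526 px tall.
4554 − 4261.0526 = 292.9474 px of bars.
Across the 8096-px span: 292.9474 × 8096 ≈ 2371702 px.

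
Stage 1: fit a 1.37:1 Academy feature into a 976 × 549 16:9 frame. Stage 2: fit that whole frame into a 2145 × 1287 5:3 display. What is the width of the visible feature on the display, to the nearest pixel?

First fit — 1.37:1 Academy into 976×549 spans the height: 752.13 × 549.00.
Second fit — the 16:9 canvas into 2145×1287 spans the width: 2145.00 × 1206.56 (×2.1977 from 976×549).
The feature scales with it: width 752.13 × 2.1977 ≈ 1652.99.

1653 px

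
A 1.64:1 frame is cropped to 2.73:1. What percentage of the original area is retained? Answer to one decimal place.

Going from 1.64:1 to 2.73:1 means cutting height while keeping width.
Fraction kept = (1.640)/(2.730) ≈ 60.07%.

60.1%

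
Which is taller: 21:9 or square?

21:9 = 2.333 and square = 1; 2.333 > 1. The smaller width-to-height ratio is the taller frame.

square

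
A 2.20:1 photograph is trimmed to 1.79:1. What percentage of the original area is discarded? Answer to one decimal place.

18.6%

The height stays; only width is cut (since 1.79:1 is narrower than 2.20:1).
(1.790)/(2.200) ≈ 0.814 of the area survives, leaving 18.64% discarded.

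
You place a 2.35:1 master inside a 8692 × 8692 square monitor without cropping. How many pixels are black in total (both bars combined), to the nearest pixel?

43401560 pixels

2.35:1 (2.350) > square (1.000), so the master fills the width.
The master is 8692 / 2.350 ≈ 3698.7234 px tall.
Leftover height: 8692 − 3698.7234 = 4993.2766 px.
Bar area = 4993.2766 × 8692 ≈ 43401560 px.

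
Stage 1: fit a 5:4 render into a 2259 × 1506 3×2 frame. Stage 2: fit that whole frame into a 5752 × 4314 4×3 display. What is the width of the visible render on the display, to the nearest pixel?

4793 px

First fit — 5:4 into 2259×1506 spans the height: 1882.50 × 1506.00.
Second fit — the 3×2 canvas into 5752×4314 spans the width: 5752.00 × 3834.67 (×2.5463 from 2259×1506).
Applying the same ×2.5463: 1882.50 → 4793.33.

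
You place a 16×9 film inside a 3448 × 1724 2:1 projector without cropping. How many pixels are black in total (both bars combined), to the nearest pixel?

660484 pixels

16×9 (1.778) < 2:1 (2.000), so the film fills the height.
The film is 1724 × 16/9 ≈ 3064.8889 px wide.
3448 − 3064.8889 = 383.1111 px of bars.
That's 383.1111 × 1724 ≈ 660484 black pixels.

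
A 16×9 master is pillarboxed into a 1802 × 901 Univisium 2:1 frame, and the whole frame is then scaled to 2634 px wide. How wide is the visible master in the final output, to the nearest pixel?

2341 px

In the 1802×901 frame the master fills the height: width = 901 × 16/9 ≈ 1601.78 px.
The frame scales by 2634/1802 = 1.4617; 1601.78 × 1.4617 ≈ 2341.33 px.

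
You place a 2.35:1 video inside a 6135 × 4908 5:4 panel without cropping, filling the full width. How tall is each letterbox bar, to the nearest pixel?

1149 px

The video is 6135 / 2.350 ≈ 2610.64 px tall.
Leftover height: 4908 − 2610.64 = 2297.36 px → 1148.68 each side.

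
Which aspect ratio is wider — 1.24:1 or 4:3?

4:3

1.24 and 4:3 = 1.333; 1.333 > 1.24.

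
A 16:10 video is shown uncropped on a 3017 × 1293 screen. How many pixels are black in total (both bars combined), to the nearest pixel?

1226023 pixels

Since 1.600 < 2.333, the video is height-limited.
The video is 1293 × 16/10 ≈ 2068.8000 px wide.
Leftover width: 3017 − 2068.8000 = 948.2000 px.
Bar area = 948.2000 × 1293 ≈ 1226023 px.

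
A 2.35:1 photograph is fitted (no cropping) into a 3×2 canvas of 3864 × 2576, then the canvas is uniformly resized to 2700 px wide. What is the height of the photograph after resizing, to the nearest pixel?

Fitted into 3864×2576, the photograph spans the width; its height is 3864 / 2.350 ≈ 1644.26 px.
The frame scales by 2700/3864 = 0.6988; 1644.26 × 0.6988 ≈ 1148.94 px.

1149 px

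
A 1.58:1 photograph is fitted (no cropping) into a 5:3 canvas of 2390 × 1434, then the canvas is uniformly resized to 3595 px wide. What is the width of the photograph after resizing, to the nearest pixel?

Fitted into 2390×1434, the photograph spans the height; its width is 1434 × 1.580 ≈ 2265.72 px.
The frame scales by 3595/2390 = 1.5042; 2265.72 × 1.5042 ≈ 3408.06 px.

3408 px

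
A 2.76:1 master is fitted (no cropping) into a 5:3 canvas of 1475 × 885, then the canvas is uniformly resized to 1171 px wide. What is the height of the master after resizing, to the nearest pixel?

424 px

In the 1475×885 frame the master fills the width: height = 1475 / 2.760 ≈ 534.42 px.
Scaling 1475 → 1171 is ×0.7939, so the height becomes 534.42 × 0.7939 ≈ 424.28 px.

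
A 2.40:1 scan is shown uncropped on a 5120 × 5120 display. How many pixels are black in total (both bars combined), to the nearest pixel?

15291733 pixels

2.40:1 (2.400) > square (1.000), so the scan fills the width.
That makes the image 2133.3333 px tall (5120 / 2.400).
Black = 5120 − 2133.3333 = 2986.6667 px.
Across the 5120-px span: 2986.6667 × 5120 ≈ 15291733 px.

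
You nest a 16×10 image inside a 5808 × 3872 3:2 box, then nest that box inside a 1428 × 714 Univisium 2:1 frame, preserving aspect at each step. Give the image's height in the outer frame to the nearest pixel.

669 px

First fit — 16×10 into 5808×3872 spans the width: 5808.00 × 3630.00.
3:2 in 1428×714: fills the height, so the intermediate becomes 1071.00 × 714.00 — a scale of ×0.1844.
The image scales with it: height 3630.00 × 0.1844 ≈ 669.38.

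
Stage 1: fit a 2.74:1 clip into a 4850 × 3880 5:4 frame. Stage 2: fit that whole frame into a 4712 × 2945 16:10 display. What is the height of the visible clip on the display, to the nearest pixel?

Inside the 4850×3880 canvas the clip is width-limited at 4850.00 × 1770.07.
The 5:4 canvas is height-limited in 4712×2945, giving 3681.25 × 2945.00; scale factor 0.7590.
Applying the same ×0.7590: 1770.07 → 1343.52.

1344 px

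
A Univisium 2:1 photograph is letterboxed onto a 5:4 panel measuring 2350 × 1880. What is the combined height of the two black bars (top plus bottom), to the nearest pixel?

705 px

Univisium 2:1 is wider than 5:4, so it spans the full width.
The photograph is 2350 × 1/2 ≈ 1175.00 px tall.
Leftover height: 1880 − 1175.00 = 705.00 px.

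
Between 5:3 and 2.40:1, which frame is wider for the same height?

2.40:1

5:3 = 1.667 and 2.4; 2.4 > 1.667.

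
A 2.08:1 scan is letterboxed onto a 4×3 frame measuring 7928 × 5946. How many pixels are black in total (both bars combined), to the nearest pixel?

2.08:1 is wider than 4×3, so it spans the full width.
That makes the image 3811.5385 px tall (7928 / 2.080).
Leftover height: 5946 − 3811.5385 = 2134.4615 px.
Bar area = 2134.4615 × 7928 ≈ 16922011 px.

16922011 pixels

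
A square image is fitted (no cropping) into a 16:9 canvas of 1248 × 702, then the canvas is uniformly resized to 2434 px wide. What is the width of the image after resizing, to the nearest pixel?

1369 px

In the 1248×702 frame the image fills the height: width = 702 × 1/1 ≈ 702.00 px.
The frame scales by 2434/1248 = 1.9503; 702.00 × 1.9503 ≈ 1369.12 px.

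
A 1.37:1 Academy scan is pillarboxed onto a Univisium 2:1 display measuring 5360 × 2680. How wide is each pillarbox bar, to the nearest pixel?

1.37:1 Academy is narrower than Univisium 2:1, so it spans the full height.
That makes the image 3671.60 px wide (2680 × 1.370).
Black = 5360 − 3671.60 = 1688.40 px, or 844.20 per bar.

844 px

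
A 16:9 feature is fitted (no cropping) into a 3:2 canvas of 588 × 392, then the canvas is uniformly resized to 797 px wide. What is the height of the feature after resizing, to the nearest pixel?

448 px

In the 588×392 frame the feature fills the width: height = 588 × 9/16 ≈ 330.75 px.
Scaling 588 → 797 is ×1.3554, so the height becomes 330.75 × 1.3554 ≈ 448.31 px.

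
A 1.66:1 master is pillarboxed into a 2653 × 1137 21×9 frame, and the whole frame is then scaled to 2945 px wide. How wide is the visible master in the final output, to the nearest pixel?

2095 px

In the 2653×1137 frame the master fills the height: width = 1137 × 1.660 ≈ 1887.42 px.
Scaling 2653 → 2945 is ×1.1101, so the width becomes 1887.42 × 1.1101 ≈ 2095.16 px.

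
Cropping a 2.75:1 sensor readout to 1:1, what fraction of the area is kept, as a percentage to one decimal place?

Going from 2.75:1 to 1:1 means cutting width while keeping height.
(1.000)/(2.750) ≈ 0.364 of the area survives.

36.4%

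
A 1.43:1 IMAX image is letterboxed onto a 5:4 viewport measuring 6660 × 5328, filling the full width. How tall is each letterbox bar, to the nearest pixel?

The image is 6660 / 1.430 ≈ 4657.34 px tall.
Black = 5328 − 4657.34 = 670.66 px, or 335.33 per bar.

335 px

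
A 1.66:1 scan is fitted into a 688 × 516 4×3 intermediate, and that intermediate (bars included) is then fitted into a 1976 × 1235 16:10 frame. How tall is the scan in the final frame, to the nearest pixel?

First fit — 1.66:1 into 688×516 spans the width: 688.00 × 414.46.
The 4×3 canvas is height-limited in 1976×1235, giving 1646.67 × 1235.00; scale factor 2.3934.
The scan scales with it: height 414.46 × 2.3934 ≈ 991.97.

992 px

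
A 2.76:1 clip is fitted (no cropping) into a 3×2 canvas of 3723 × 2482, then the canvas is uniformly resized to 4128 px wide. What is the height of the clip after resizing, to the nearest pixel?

1496 px

In the 3723×2482 frame the clip fills the width: height = 3723 / 2.760 ≈ 1348.91 px.
Resizing to 4128 px wide multiplies everything by 1.1088: 1348.91 → 1495.65 px.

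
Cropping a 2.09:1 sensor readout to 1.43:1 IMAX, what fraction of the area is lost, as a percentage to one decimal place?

31.6%

Going from 2.09:1 to 1.43:1 IMAX means cutting width while keeping height.
Area ratio = (1.430)/(2.090) = 68.42%; the remaining 31.58% is cropped out.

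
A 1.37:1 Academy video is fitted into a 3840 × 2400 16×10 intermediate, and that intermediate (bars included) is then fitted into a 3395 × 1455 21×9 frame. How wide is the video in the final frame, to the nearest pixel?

1993 px

1.37:1 Academy in 3840×2400: fills the height, so the video is 3288.00 × 2400.00.
16×10 in 3395×1455: fills the height, so the intermediate becomes 2328.00 × 1455.00 — a scale of ×0.6062.
Applying the same ×0.6062: 3288.00 → 1993.35.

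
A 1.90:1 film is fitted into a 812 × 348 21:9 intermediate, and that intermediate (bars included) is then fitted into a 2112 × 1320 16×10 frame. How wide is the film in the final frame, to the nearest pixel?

Inside the 812×348 canvas the film is height-limited at 661.20 × 348.00.
Second fit — the 21:9 canvas into 2112×1320 spans the width: 2112.00 × 905.14 (×2.6010 from 812×348).
Applying the same ×2.6010: 661.20 → 1719.77.

1720 px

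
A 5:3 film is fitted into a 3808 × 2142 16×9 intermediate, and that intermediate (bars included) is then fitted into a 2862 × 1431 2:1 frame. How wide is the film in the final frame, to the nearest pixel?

Inside the 3808×2142 canvas the film is height-limited at 3570.00 × 2142.00.
16×9 in 2862×1431: fills the height, so the intermediate becomes 2544.00 × 1431.00 — a scale of ×0.6681.
Applying the same ×0.6681: 3570.00 → 2385.00.

2385 px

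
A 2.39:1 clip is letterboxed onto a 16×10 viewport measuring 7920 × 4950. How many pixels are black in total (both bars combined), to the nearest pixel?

12958644 pixels

Since 2.390 > 1.600, the clip is width-limited.
Content height = 7920 / 2.390 ≈ 3313.8075 px.
Leftover height: 4950 − 3313.8075 = 1636.1925 px.
Bar area = 1636.1925 × 7920 ≈ 12958644 px.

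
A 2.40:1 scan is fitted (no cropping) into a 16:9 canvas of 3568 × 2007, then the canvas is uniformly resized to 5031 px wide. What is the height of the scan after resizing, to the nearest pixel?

Fitted into 3568×2007, the scan spans the width; its height is 3568 / 2.400 ≈ 1486.67 px.
Resizing to 5031 px wide multiplies everything by 1.4100: 1486.67 → 2096.25 px.

2096 px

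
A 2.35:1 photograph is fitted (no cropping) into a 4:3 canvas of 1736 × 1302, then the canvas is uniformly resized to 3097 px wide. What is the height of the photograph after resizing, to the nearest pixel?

1318 px

Fitted into 1736×1302, the photograph spans the width; its height is 1736 / 2.350 ≈ 738.72 px.
Scaling 1736 → 3097 is ×1.7840, so the height becomes 738.72 × 1.7840 ≈ 1317.87 px.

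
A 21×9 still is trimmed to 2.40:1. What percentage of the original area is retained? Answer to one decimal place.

97.2%

2.40:1 is wider than 21×9, so the crop keeps the full width and trims the height.
Fraction kept = (2.333)/(2.400) ≈ 97.22%.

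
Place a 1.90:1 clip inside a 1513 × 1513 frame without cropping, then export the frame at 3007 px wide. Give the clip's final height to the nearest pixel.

Fitted into 1513×1513, the clip spans the width; its height is 1513 / 1.900 ≈ 796.32 px.
Scaling 1513 → 3007 is ×1.9874, so the height becomes 796.32 × 1.9874 ≈ 1582.63 px.

1583 px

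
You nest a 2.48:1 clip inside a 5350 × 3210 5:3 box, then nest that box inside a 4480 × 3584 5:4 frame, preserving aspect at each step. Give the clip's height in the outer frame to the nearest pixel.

Inside the 5350×3210 canvas the clip is width-limited at 5350.00 × 2157.26.
5:3 in 4480×3584: fills the width, so the intermediate becomes 4480.00 × 2688.00 — a scale of ×0.8374.
The clip scales with it: height 2157.26 × 0.8374 ≈ 1806.45.

1806 px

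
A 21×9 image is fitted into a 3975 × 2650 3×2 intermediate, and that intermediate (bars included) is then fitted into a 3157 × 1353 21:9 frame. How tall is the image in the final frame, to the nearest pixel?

870 px

Inside the 3975×2650 canvas the image is width-limited at 3975.00 × 1703.57.
3×2 in 3157×1353: fills the height, so the intermediate becomes 2029.50 × 1353.00 — a scale of ×0.5106.
The image scales with it: height 1703.57 × 0.5106 ≈ 869.79.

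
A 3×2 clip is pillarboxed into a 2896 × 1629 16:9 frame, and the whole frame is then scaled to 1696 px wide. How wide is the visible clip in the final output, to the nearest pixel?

At 2896×1629 the clip is height-limited, so width = 1629 × 3/2 ≈ 2443.50 px.
The frame scales by 1696/2896 = 0.5856; 2443.50 × 0.5856 ≈ 1431.00 px.

1431 px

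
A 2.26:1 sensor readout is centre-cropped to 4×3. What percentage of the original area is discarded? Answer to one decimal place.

Going from 2.26:1 to 4×3 means cutting width while keeping height.
(1.333)/(2.260) ≈ 0.590 of the area survives, leaving 41.00% discarded.

41.0%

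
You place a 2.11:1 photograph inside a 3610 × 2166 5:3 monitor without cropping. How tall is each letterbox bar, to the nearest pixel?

Since 2.110 > 1.667, the photograph is width-limited.
The photograph is 3610 / 2.110 ≈ 1710.90 px tall.
2166 − 1710.90 = 455.10 px of bars (227.55 each).

228 px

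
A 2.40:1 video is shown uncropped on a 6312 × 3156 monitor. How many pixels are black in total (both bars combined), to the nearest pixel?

2.40:1 (2.400) > 2:1 (2.000), so the video fills the width.
That makes the image 2630.0000 px tall (6312 / 2.400).
Leftover height: 3156 − 2630.0000 = 526.0000 px.
That's 526.0000 × 6312 ≈ 3320112 black pixels.

3320112 pixels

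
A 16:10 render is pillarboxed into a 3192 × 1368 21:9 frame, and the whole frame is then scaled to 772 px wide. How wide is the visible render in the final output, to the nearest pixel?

529 px

Fitted into 3192×1368, the render spans the height; its width is 1368 × 16/10 ≈ 2188.80 px.
Scaling 3192 → 772 is ×0.2419, so the width becomes 2188.80 × 0.2419 ≈ 529.37 px.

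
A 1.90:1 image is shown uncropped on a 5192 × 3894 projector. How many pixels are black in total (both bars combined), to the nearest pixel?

1.90:1 (1.900) > 4×3 (1.333), so the image fills the width.
That makes the image 2732.6316 px tall (5192 / 1.900).
Black = 3894 − 2732.6316 = 1161.3684 px.
Bar area = 1161.3684 × 5192 ≈ 6029825 px.

6029825 pixels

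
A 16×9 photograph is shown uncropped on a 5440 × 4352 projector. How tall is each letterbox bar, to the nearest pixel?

646 px

16×9 (1.778) > 5:4 (1.250), so the photograph fills the width.
Content height = 5440 × 9/16 ≈ 3060.00 px.
Leftover height: 4352 − 3060.00 = 1292.00 px → 646.00 each side.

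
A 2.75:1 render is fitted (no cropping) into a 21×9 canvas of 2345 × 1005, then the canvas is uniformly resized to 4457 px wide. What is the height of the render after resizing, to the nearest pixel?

1621 px

Fitted into 2345×1005, the render spans the width; its height is 2345 / 2.750 ≈ 852.73 px.
Scaling 2345 → 4457 is ×1.9006, so the height becomes 852.73 × 1.9006 ≈ 1620.73 px.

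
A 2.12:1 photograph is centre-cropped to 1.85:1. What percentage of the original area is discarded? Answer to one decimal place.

12.7%

1.85:1 is narrower than 2.12:1, so the crop keeps the full height and trims the width.
Area ratio = (1.850)/(2.120) = 87.26%; the remaining 12.74% is cropped out.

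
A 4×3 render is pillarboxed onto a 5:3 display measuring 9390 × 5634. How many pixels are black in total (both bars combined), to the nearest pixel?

10580652 pixels

4×3 is narrower than 5:3, so it spans the full height.
That makes the image 7512.0000 px wide (5634 × 4/3).
9390 − 7512.0000 = 1878.0000 px of bars.
Bar area = 1878.0000 × 5634 ≈ 10580652 px.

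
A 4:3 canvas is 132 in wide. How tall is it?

132·3/4 = 99.

99 in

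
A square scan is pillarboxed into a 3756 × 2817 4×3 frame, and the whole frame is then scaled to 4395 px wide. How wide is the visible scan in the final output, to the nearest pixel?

3296 px

In the 3756×2817 frame the scan fills the height: width = 2817 × 1/1 ≈ 2817.00 px.
Resizing to 4395 px wide multiplies everything by 1.1701: 2817.00 → 3296.25 px.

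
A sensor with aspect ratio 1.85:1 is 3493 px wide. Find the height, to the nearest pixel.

1888 px

At 1.85:1, 3493 / 1.850 ≈ 1888.11.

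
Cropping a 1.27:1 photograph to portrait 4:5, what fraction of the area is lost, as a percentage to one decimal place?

37.0%

The height stays; only width is cut (since portrait 4:5 is narrower than 1.27:1).
Area ratio = (0.800)/(1.270) = 62.99%; the remaining 37.01% is cropped out.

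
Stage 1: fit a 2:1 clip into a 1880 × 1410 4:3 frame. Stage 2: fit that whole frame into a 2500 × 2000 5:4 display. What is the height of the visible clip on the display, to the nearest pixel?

First fit — 2:1 into 1880×1410 spans the width: 1880.00 × 940.00.
4:3 in 2500×2000: fills the width, so the intermediate becomes 2500.00 × 1875.00 — a scale of ×1.3298.
So the clip's height is 940.00 × 1.3298 ≈ 1250.00.

1250 px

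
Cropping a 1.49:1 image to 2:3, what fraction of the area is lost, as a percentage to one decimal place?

55.3%

2:3 is narrower than 1.49:1, so the crop keeps the full height and trims the width.
(0.667)/(1.490) ≈ 0.447 of the area survives, leaving 55.26% discarded.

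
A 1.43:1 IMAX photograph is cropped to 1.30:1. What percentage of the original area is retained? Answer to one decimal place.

Going from 1.43:1 IMAX to 1.30:1 means cutting width while keeping height.
Area ratio = (1.300)/(1.430) = 90.91% retained.

90.9%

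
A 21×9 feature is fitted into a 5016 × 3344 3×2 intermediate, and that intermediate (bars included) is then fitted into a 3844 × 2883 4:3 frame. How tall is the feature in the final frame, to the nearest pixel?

First fit — 21×9 into 5016×3344 spans the width: 5016.00 × 2149.71.
Second fit — the 3×2 canvas into 3844×2883 spans the width: 3844.00 × 2562.67 (×0.7663 from 5016×3344).
The feature scales with it: height 2149.71 × 0.7663 ≈ 1647.43.

1647 px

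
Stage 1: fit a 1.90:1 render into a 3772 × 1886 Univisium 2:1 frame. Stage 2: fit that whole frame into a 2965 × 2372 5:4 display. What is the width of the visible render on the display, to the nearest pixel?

2817 px

1.90:1 in 3772×1886: fills the height, so the render is 3583.40 × 1886.00.
Univisium 2:1 in 2965×2372: fills the width, so the intermediate becomes 2965.00 × 1482.50 — a scale of ×0.7861.
Applying the same ×0.7861: 3583.40 → 2816.75.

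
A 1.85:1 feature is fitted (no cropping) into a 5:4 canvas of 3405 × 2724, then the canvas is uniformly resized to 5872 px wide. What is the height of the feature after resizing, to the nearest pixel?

Fitted into 3405×2724, the feature spans the width; its height is 3405 / 1.850 ≈ 1840.54 px.
Scaling 3405 → 5872 is ×1.7245, so the height becomes 1840.54 × 1.7245 ≈ 3174.05 px.

3174 px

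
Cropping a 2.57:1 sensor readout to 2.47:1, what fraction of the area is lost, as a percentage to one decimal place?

Going from 2.57:1 to 2.47:1 means cutting width while keeping height.
Fraction kept = (2.470)/(2.570) ≈ 96.11%, so 3.89% is lost.

3.9%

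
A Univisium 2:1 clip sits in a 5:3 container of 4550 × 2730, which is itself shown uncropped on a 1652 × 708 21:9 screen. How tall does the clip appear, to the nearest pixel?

First fit — Univisium 2:1 into 4550×2730 spans the width: 4550.00 × 2275.00.
5:3 in 1652×708: fills the height, so the intermediate becomes 1180.00 × 708.00 — a scale of ×0.2593.
So the clip's height is 2275.00 × 0.2593 ≈ 590.00.

590 px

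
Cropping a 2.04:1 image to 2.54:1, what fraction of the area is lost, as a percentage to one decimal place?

19.7%

Going from 2.04:1 to 2.54:1 means cutting height while keeping width.
Fraction kept = (2.040)/(2.540) ≈ 80.31%, so 19.69% is lost.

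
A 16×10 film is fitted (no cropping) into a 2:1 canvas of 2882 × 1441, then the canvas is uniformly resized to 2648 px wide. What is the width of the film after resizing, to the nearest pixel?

Fitted into 2882×1441, the film spans the height; its width is 1441 × 16/10 ≈ 2305.60 px.
Resizing to 2648 px wide multiplies everything by 0.9188: 2305.60 → 2118.40 px.

2118 px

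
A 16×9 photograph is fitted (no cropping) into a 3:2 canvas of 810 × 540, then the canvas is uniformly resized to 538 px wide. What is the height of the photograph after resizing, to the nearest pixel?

303 px

Fitted into 810×540, the photograph spans the width; its height is 810 × 9/16 ≈ 455.62 px.
Resizing to 538 px wide multiplies everything by 0.6642: 455.62 → 302.62 px.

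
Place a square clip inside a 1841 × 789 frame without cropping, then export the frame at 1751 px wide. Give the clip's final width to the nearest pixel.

750 px

At 1841×789 the clip is height-limited, so width = 789 × 1/1 ≈ 789.00 px.
The frame scales by 1751/1841 = 0.9511; 789.00 × 0.9511 ≈ 750.43 px.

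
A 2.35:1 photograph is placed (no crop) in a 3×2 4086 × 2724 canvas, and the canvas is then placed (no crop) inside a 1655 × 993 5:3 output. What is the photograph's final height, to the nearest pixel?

2.35:1 in 4086×2724: fills the width, so the photograph is 4086.00 × 1738.72.
The 3×2 canvas is height-limited in 1655×993, giving 1489.50 × 993.00; scale factor 0.3645.
The photograph scales with it: height 1738.72 × 0.3645 ≈ 633.83.

634 px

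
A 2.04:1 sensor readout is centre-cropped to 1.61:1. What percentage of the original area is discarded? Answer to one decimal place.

21.1%

1.61:1 is narrower than 2.04:1, so the crop keeps the full height and trims the width.
(1.610)/(2.040) ≈ 0.789 of the area survives, leaving 21.08% discarded.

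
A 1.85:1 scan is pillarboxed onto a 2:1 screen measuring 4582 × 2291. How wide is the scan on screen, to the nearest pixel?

1.85:1 (1.850) < 2:1 (2.000), so the scan fills the height.
The scan is 2291 × 1.850 ≈ 4238.35 px wide.

4238 px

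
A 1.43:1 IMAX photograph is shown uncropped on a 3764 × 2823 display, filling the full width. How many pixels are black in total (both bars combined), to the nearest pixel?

Content height = 3764 / 1.430 ≈ 2632.1678 px.
2823 − 2632.1678 = 190.8322 px of bars.
That's 190.8322 × 3764 ≈ 718292 black pixels.

718292 pixels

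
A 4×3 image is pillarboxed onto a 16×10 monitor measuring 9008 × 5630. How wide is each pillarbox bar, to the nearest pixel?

4×3 (1.333) < 16×10 (1.600), so the image fills the height.
That makes the image 7506.67 px wide (5630 × 4/3).
9008 − 7506.67 = 1501.33 px of bars (750.67 each).

751 px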